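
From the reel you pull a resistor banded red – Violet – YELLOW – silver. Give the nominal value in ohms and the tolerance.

Red → 2 (first significant figure)
Violet → 7 (second significant figure)
Yellow → ×10^4 multiplier
Silver → ±10% tolerance
27 × 10000 = 270000 Ω

270000 Ω ±10%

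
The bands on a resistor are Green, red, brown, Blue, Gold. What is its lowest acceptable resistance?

Green → 5 (first significant figure)
Red → 2 (second significant figure)
Brown → 1 (third significant figure)
Blue → ×10^6 multiplier
Gold → ±5% tolerance
521 × 1000000 = 521000000 Ω
Lowest = 521000000 × (1 − 5/100) = 494950000 Ω.

494950000 Ω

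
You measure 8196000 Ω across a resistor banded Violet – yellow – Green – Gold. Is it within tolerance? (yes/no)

no

Violet → 7 (first significant figure)
Yellow → 4 (second significant figure)
Green → ×10^5 multiplier
Gold → ±5% tolerance
74 × 100000 = 7400000 Ω
Allowed range: 7030000 Ω to 7770000 Ω.
8196000 Ω lies outside that range.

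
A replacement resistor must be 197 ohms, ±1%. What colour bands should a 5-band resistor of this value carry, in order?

brown, white, violet, black, brown

197 Ω = 197 × 10^0.
1 → brown
9 → white
7 → violet
Multiplier 10^0 → black.
±1% tolerance → brown.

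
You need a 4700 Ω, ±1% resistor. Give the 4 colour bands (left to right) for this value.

4700 Ω = 47 × 10^2.
4 → yellow
7 → violet
Multiplier 10^2 → red.
±1% tolerance → brown.

yellow, violet, red, brown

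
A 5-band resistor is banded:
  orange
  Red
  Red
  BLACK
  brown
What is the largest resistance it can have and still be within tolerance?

Orange → 3 (first significant figure)
Red → 2 (second significant figure)
Red → 2 (third significant figure)
Black → ×1 multiplier
Brown → ±1% tolerance
322 × 1 = 322 Ω
Largest = 322 × (1 + 1/100) = 325.22 Ω.

325.22 Ω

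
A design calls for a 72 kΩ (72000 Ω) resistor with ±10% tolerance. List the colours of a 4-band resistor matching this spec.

violet, red, orange, silver

72000 Ω = 72 × 10^3.
7 → violet
2 → red
Multiplier 10^3 → orange.
±10% tolerance → silver.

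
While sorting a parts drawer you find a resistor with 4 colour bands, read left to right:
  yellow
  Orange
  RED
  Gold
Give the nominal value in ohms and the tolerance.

Yellow → 4 (first significant figure)
Orange → 3 (second significant figure)
Red → ×10^2 multiplier
Gold → ±5% tolerance
43 × 100 = 4300 Ω

4300 Ω ±5%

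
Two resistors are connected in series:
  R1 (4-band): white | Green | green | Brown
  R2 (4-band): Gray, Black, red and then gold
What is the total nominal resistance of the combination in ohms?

R1: white, green → 95; green ×10^5 → 9500000 Ω.
R2: grey, black → 80; red ×10^2 → 8000 Ω.
Series: 9500000 + 8000 = 9508000 Ω.

9508000 Ω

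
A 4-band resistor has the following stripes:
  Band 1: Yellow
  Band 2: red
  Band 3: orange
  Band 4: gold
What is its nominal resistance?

42000 Ω

Yellow → 4 (first significant figure)
Red → 2 (second significant figure)
Orange → ×10^3 multiplier
42 × 1000 = 42000 Ω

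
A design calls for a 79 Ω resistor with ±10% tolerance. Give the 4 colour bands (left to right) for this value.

79 Ω = 79 × 10^0.
7 → violet
9 → white
Multiplier 10^0 → black.
±10% tolerance → silver.

violet, white, black, silver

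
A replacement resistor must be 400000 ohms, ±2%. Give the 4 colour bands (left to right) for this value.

400000 Ω = 40 × 10^4.
4 → yellow
0 → black
Multiplier 10^4 → yellow.
±2% tolerance → red.

yellow, black, yellow, red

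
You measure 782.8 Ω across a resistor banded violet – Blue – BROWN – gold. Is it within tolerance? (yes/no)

Violet → 7 (first significant figure)
Blue → 6 (second significant figure)
Brown → ×10 multiplier
Gold → ±5% tolerance
76 × 10 = 760 Ω
Allowed range: 722 Ω to 798 Ω.
782.8 Ω lies inside that range.

yes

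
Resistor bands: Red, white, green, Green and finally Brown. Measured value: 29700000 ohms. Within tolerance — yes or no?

Red → 2 (first significant figure)
White → 9 (second significant figure)
Green → 5 (third significant figure)
Green → ×10^5 multiplier
Brown → ±1% tolerance
295 × 100000 = 29500000 Ω
Allowed range: 29205000 Ω to 29795000 Ω.
29700000 ohms lies inside that range.

yes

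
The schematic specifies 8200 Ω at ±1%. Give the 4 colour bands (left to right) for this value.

grey, red, red, brown

8200 Ω = 82 × 10^2.
8 → grey
2 → red
Multiplier 10^2 → red.
±1% tolerance → brown.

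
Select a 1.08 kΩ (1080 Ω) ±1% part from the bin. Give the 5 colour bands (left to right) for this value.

brown, black, grey, brown, brown

1080 Ω = 108 × 10^1.
1 → brown
0 → black
8 → grey
Multiplier 10^1 → brown.
±1% tolerance → brown.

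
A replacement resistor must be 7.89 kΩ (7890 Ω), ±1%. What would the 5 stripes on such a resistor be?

violet, grey, white, brown, brown

7890 Ω = 789 × 10^1.
7 → violet
8 → grey
9 → white
Multiplier 10^1 → brown.
±1% tolerance → brown.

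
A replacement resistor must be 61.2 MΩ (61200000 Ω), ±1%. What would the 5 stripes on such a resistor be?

blue, brown, red, green, brown

61200000 Ω = 612 × 10^5.
6 → blue
1 → brown
2 → red
Multiplier 10^5 → green.
±1% tolerance → brown.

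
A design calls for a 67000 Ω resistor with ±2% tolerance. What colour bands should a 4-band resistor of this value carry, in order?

67000 Ω = 67 × 10^3.
6 → blue
7 → violet
Multiplier 10^3 → orange.
±2% tolerance → red.

blue, violet, orange, red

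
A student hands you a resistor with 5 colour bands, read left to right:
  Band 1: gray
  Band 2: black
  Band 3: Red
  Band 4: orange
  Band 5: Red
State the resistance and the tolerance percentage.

802000 Ω ±2%

Grey → 8 (first significant figure)
Black → 0 (second significant figure)
Red → 2 (third significant figure)
Orange → ×10^3 multiplier
Red → ±2% tolerance
802 × 1000 = 802000 Ω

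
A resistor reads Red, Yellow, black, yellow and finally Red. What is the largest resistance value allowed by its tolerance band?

Red → 2 (first significant figure)
Yellow → 4 (second significant figure)
Black → 0 (third significant figure)
Yellow → ×10^4 multiplier
Red → ±2% tolerance
240 × 10000 = 2400000 Ω
Largest = 2400000 × (1 + 2/100) = 2448000 Ω.

2448000 Ω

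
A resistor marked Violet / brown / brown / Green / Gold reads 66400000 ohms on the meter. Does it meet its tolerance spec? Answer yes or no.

Violet → 7 (first significant figure)
Brown → 1 (second significant figure)
Brown → 1 (third significant figure)
Green → ×10^5 multiplier
Gold → ±5% tolerance
711 × 100000 = 71100000 Ω
Allowed range: 67545000 Ω to 74655000 Ω.
66400000 ohms lies outside that range.

no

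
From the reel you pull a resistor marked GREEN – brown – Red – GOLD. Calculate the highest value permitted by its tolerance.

Green → 5 (first significant figure)
Brown → 1 (second significant figure)
Red → ×10^2 multiplier
Gold → ±5% tolerance
51 × 100 = 5100 Ω
Highest = 5100 × (1 + 5/100) = 5355 Ω.

5355 Ω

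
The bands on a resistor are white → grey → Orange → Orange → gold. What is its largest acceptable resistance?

White → 9 (first significant figure)
Grey → 8 (second significant figure)
Orange → 3 (third significant figure)
Orange → ×10^3 multiplier
Gold → ±5% tolerance
983 × 1000 = 983000 Ω
Largest = 983000 × (1 + 5/100) = 1032150 Ω.

1032150 Ω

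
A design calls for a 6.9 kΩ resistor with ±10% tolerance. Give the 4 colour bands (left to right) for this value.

6900 Ω = 69 × 10^2.
6 → blue
9 → white
Multiplier 10^2 → red.
±10% tolerance → silver.

blue, white, red, silver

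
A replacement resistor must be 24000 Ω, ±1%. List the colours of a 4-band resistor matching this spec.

24000 Ω = 24 × 10^3.
2 → red
4 → yellow
Multiplier 10^3 → orange.
±1% tolerance → brown.

red, yellow, orange, brown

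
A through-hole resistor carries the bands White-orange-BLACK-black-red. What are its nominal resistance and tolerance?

930 Ω ±2%

White → 9 (first significant figure)
Orange → 3 (second significant figure)
Black → 0 (third significant figure)
Black → ×1 multiplier
Red → ±2% tolerance
930 × 1 = 930 Ω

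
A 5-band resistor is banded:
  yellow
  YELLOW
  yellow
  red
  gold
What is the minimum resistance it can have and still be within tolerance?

Yellow → 4 (first significant figure)
Yellow → 4 (second significant figure)
Yellow → 4 (third significant figure)
Red → ×10^2 multiplier
Gold → ±5% tolerance
444 × 100 = 44400 Ω
Minimum = 44400 × (1 − 5/100) = 42180 Ω.

42180 Ω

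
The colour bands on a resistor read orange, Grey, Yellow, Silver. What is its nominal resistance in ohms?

380000 Ω

Orange → 3 (first significant figure)
Grey → 8 (second significant figure)
Yellow → ×10^4 multiplier
38 × 10000 = 380000 Ω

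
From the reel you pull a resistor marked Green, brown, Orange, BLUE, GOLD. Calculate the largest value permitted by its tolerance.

Green → 5 (first significant figure)
Brown → 1 (second significant figure)
Orange → 3 (third significant figure)
Blue → ×10^6 multiplier
Gold → ±5% tolerance
513 × 1000000 = 513000000 Ω
Largest = 513000000 × (1 + 5/100) = 538650000 Ω.

538650000 Ω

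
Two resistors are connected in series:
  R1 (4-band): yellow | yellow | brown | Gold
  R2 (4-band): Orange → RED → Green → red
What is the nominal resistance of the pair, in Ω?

R1: yellow, yellow → 44; brown ×10 → 440 Ω.
R2: orange, red → 32; green ×10^5 → 3200000 Ω.
Series: 440 + 3200000 = 3200440 Ω.

3200440 Ω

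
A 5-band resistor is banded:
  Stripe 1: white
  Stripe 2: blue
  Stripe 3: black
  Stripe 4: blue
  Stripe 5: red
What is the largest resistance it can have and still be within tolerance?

White → 9 (first significant figure)
Blue → 6 (second significant figure)
Black → 0 (third significant figure)
Blue → ×10^6 multiplier
Red → ±2% tolerance
960 × 1000000 = 960000000 Ω
Largest = 960000000 × (1 + 2/100) = 979200000 Ω.

979200000 Ω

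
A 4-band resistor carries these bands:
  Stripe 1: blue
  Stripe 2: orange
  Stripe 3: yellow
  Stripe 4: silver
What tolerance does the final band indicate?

±10%

The last band, silver, is the tolerance band.
Silver corresponds to ±10%.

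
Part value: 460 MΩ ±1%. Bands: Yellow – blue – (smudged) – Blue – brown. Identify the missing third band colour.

black

460000000 Ω = 460 × 10^6.
The third band gives digit 0 of the significand, and 0 is black.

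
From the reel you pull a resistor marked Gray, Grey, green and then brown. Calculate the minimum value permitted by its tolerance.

Grey → 8 (first significant figure)
Grey → 8 (second significant figure)
Green → ×10^5 multiplier
Brown → ±1% tolerance
88 × 100000 = 8800000 Ω
Minimum = 8800000 × (1 − 1/100) = 8712000 Ω.

8712000 Ω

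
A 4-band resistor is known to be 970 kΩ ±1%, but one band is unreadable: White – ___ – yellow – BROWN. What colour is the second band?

violet

970000 Ω = 97 × 10^4.
The second band gives digit 7 of the significand, and 7 is violet.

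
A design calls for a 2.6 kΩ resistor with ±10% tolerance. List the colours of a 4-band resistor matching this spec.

2600 Ω = 26 × 10^2.
2 → red
6 → blue
Multiplier 10^2 → red.
±10% tolerance → silver.

red, blue, red, silver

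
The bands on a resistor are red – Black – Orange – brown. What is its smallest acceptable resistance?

19800 Ω

Red → 2 (first significant figure)
Black → 0 (second significant figure)
Orange → ×10^3 multiplier
Brown → ±1% tolerance
20 × 1000 = 20000 Ω
Smallest = 20000 × (1 − 1/100) = 19800 Ω.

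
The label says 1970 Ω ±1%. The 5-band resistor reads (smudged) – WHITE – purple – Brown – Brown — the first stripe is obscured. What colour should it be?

1970 Ω = 197 × 10^1.
The first band gives digit 1 of the significand, and 1 is brown.

brown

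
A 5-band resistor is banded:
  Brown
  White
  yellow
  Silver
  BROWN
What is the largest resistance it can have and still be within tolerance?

Brown → 1 (first significant figure)
White → 9 (second significant figure)
Yellow → 4 (third significant figure)
Silver → ×0.01 multiplier
Brown → ±1% tolerance
194 × 0.01 = 1.94 Ω
Largest = 1.94 × (1 + 1/100) = 1.9594 Ω.

1.9594 Ω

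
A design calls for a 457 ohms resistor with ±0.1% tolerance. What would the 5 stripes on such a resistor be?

yellow, green, violet, black, violet

457 Ω = 457 × 10^0.
4 → yellow
5 → green
7 → violet
Multiplier 10^0 → black.
±0.1% tolerance → violet.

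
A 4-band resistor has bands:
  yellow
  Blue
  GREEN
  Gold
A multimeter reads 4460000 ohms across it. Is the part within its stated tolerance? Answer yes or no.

Yellow → 4 (first significant figure)
Blue → 6 (second significant figure)
Green → ×10^5 multiplier
Gold → ±5% tolerance
46 × 100000 = 4600000 Ω
Allowed range: 4370000 Ω to 4830000 Ω.
4460000 ohms lies inside that range.

yes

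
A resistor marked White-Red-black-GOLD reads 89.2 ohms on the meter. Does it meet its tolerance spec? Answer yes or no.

White → 9 (first significant figure)
Red → 2 (second significant figure)
Black → ×1 multiplier
Gold → ±5% tolerance
92 × 1 = 92 Ω
Allowed range: 87.4 Ω to 96.6 Ω.
89.2 ohms lies inside that range.

yes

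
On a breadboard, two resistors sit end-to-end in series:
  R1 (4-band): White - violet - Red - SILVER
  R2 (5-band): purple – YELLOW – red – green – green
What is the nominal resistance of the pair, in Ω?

74209700 Ω

R1: white, violet → 97; red ×10^2 → 9700 Ω.
R2: violet, yellow, red → 742; green ×10^5 → 74200000 Ω.
Series: 9700 + 74200000 = 74209700 Ω.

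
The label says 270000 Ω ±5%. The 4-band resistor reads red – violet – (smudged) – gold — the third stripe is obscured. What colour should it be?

yellow

270000 Ω = 27 × 10^4.
The third band is the multiplier, 10^4, which is yellow.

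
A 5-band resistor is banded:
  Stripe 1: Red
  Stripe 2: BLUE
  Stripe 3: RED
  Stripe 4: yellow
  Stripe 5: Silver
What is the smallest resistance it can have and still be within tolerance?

2358000 Ω

Red → 2 (first significant figure)
Blue → 6 (second significant figure)
Red → 2 (third significant figure)
Yellow → ×10^4 multiplier
Silver → ±10% tolerance
262 × 10000 = 2620000 Ω
Smallest = 2620000 × (1 − 10/100) = 2358000 Ω.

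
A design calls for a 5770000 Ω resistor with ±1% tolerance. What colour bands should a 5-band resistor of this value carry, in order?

5770000 Ω = 577 × 10^4.
5 → green
7 → violet
7 → violet
Multiplier 10^4 → yellow.
±1% tolerance → brown.

green, violet, violet, yellow, brown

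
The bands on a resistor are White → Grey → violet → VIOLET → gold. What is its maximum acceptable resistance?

10363500000 Ω

White → 9 (first significant figure)
Grey → 8 (second significant figure)
Violet → 7 (third significant figure)
Violet → ×10^7 multiplier
Gold → ±5% tolerance
987 × 10000000 = 9870000000 Ω
Maximum = 9870000000 × (1 + 5/100) = 10363500000 Ω.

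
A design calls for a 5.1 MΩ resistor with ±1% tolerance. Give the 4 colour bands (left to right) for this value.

5100000 Ω = 51 × 10^5.
5 → green
1 → brown
Multiplier 10^5 → green.
±1% tolerance → brown.

green, brown, green, brown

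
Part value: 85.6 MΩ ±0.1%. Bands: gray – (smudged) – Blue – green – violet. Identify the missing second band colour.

green

85600000 Ω = 856 × 10^5.
The second band gives digit 5 of the significand, and 5 is green.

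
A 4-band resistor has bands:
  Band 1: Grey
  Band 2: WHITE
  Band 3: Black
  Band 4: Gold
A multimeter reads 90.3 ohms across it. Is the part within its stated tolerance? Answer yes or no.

Grey → 8 (first significant figure)
White → 9 (second significant figure)
Black → ×1 multiplier
Gold → ±5% tolerance
89 × 1 = 89 Ω
Allowed range: 84.55 Ω to 93.45 Ω.
90.3 ohms lies inside that range.

yes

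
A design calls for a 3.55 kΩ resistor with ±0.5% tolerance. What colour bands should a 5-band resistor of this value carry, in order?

3550 Ω = 355 × 10^1.
3 → orange
5 → green
5 → green
Multiplier 10^1 → brown.
±0.5% tolerance → green.

orange, green, green, brown, green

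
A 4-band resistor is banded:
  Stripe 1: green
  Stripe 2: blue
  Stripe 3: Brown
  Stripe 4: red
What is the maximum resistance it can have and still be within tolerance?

Green → 5 (first significant figure)
Blue → 6 (second significant figure)
Brown → ×10 multiplier
Red → ±2% tolerance
56 × 10 = 560 Ω
Maximum = 560 × (1 + 2/100) = 571.2 Ω.

571.2 Ω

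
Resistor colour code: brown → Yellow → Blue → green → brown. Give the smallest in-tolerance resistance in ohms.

Brown → 1 (first significant figure)
Yellow → 4 (second significant figure)
Blue → 6 (third significant figure)
Green → ×10^5 multiplier
Brown → ±1% tolerance
146 × 100000 = 14600000 Ω
Smallest = 14600000 × (1 − 1/100) = 14454000 Ω.

14454000 Ω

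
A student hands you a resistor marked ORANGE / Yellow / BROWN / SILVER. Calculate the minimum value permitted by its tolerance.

306 Ω

Orange → 3 (first significant figure)
Yellow → 4 (second significant figure)
Brown → ×10 multiplier
Silver → ±10% tolerance
34 × 10 = 340 Ω
Minimum = 340 × (1 − 10/100) = 306 Ω.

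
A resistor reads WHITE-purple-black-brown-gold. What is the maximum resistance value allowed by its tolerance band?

White → 9 (first significant figure)
Violet → 7 (second significant figure)
Black → 0 (third significant figure)
Brown → ×10 multiplier
Gold → ±5% tolerance
970 × 10 = 9700 Ω
Maximum = 9700 × (1 + 5/100) = 10185 Ω.

10185 Ω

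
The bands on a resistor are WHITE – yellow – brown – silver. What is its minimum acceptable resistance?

White → 9 (first significant figure)
Yellow → 4 (second significant figure)
Brown → ×10 multiplier
Silver → ±10% tolerance
94 × 10 = 940 Ω
Minimum = 940 × (1 − 10/100) = 846 Ω.

846 Ω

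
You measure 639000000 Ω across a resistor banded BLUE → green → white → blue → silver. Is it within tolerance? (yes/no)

yes

Blue → 6 (first significant figure)
Green → 5 (second significant figure)
White → 9 (third significant figure)
Blue → ×10^6 multiplier
Silver → ±10% tolerance
659 × 1000000 = 659000000 Ω
Allowed range: 593100000 Ω to 724900000 Ω.
639000000 Ω lies inside that range.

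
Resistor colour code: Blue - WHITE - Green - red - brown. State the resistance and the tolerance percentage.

Blue → 6 (first significant figure)
White → 9 (second significant figure)
Green → 5 (third significant figure)
Red → ×10^2 multiplier
Brown → ±1% tolerance
695 × 100 = 69500 Ω

69500 Ω ±1%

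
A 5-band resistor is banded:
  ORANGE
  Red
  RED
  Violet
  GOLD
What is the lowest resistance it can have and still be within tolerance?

Orange → 3 (first significant figure)
Red → 2 (second significant figure)
Red → 2 (third significant figure)
Violet → ×10^7 multiplier
Gold → ±5% tolerance
322 × 10000000 = 3220000000 Ω
Lowest = 3220000000 × (1 − 5/100) = 3059000000 Ω.

3059000000 Ω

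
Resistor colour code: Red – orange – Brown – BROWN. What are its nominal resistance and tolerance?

Red → 2 (first significant figure)
Orange → 3 (second significant figure)
Brown → ×10 multiplier
Brown → ±1% tolerance
23 × 10 = 230 Ω

230 Ω ±1%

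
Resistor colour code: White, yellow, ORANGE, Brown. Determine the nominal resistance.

94000 Ω

White → 9 (first significant figure)
Yellow → 4 (second significant figure)
Orange → ×10^3 multiplier
94 × 1000 = 94000 Ω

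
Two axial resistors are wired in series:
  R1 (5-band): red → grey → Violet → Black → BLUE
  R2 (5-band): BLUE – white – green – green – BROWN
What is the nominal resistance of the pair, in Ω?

R1: red, grey, violet → 287; black ×1 → 287 Ω.
R2: blue, white, green → 695; green ×10^5 → 69500000 Ω.
Series: 287 + 69500000 = 69500287 Ω.

69500287 Ω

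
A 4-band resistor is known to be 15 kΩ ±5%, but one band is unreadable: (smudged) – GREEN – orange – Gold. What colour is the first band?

brown

15000 Ω = 15 × 10^3.
The first band gives digit 1 of the significand, and 1 is brown.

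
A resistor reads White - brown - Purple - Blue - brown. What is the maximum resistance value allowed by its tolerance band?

926170000 Ω

White → 9 (first significant figure)
Brown → 1 (second significant figure)
Violet → 7 (third significant figure)
Blue → ×10^6 multiplier
Brown → ±1% tolerance
917 × 1000000 = 917000000 Ω
Maximum = 917000000 × (1 + 1/100) = 926170000 Ω.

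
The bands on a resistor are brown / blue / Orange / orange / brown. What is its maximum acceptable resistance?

Brown → 1 (first significant figure)
Blue → 6 (second significant figure)
Orange → 3 (third significant figure)
Orange → ×10^3 multiplier
Brown → ±1% tolerance
163 × 1000 = 163000 Ω
Maximum = 163000 × (1 + 1/100) = 164630 Ω.

164630 Ω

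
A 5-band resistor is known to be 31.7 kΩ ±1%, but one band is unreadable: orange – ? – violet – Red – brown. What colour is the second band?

brown

31700 Ω = 317 × 10^2.
The second band gives digit 1 of the significand, and 1 is brown.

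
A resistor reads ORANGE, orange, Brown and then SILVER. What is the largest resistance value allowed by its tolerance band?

363 Ω

Orange → 3 (first significant figure)
Orange → 3 (second significant figure)
Brown → ×10 multiplier
Silver → ±10% tolerance
33 × 10 = 330 Ω
Largest = 330 × (1 + 10/100) = 363 Ω.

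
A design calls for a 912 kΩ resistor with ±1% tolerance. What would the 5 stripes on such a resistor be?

white, brown, red, orange, brown

912000 Ω = 912 × 10^3.
9 → white
1 → brown
2 → red
Multiplier 10^3 → orange.
±1% tolerance → brown.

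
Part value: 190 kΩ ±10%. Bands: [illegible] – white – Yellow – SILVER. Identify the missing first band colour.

brown

190000 Ω = 19 × 10^4.
The first band gives digit 1 of the significand, and 1 is brown.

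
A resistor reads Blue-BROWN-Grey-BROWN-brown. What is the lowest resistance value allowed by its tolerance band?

Blue → 6 (first significant figure)
Brown → 1 (second significant figure)
Grey → 8 (third significant figure)
Brown → ×10 multiplier
Brown → ±1% tolerance
618 × 10 = 6180 Ω
Lowest = 6180 × (1 − 1/100) = 6118.2 Ω.

6118.2 Ω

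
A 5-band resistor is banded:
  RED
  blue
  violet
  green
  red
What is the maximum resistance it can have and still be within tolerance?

27234000 Ω

Red → 2 (first significant figure)
Blue → 6 (second significant figure)
Violet → 7 (third significant figure)
Green → ×10^5 multiplier
Red → ±2% tolerance
267 × 100000 = 26700000 Ω
Maximum = 26700000 × (1 + 2/100) = 27234000 Ω.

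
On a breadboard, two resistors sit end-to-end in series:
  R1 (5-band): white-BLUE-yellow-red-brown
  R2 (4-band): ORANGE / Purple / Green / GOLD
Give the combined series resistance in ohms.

3796400 Ω

R1: white, blue, yellow → 964; red ×10^2 → 96400 Ω.
R2: orange, violet → 37; green ×10^5 → 3700000 Ω.
Series: 96400 + 3700000 = 3796400 Ω.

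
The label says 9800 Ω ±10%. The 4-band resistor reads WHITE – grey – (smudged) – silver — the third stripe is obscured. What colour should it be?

red

9800 Ω = 98 × 10^2.
The third band is the multiplier, 10^2, which is red.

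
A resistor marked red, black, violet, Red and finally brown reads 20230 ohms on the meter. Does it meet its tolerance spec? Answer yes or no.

Red → 2 (first significant figure)
Black → 0 (second significant figure)
Violet → 7 (third significant figure)
Red → ×10^2 multiplier
Brown → ±1% tolerance
207 × 100 = 20700 Ω
Allowed range: 20493 Ω to 20907 Ω.
20230 ohms lies outside that range.

no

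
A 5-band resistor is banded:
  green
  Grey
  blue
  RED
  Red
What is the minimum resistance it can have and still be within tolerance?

Green → 5 (first significant figure)
Grey → 8 (second significant figure)
Blue → 6 (third significant figure)
Red → ×10^2 multiplier
Red → ±2% tolerance
586 × 100 = 58600 Ω
Minimum = 58600 × (1 − 2/100) = 57428 Ω.

57428 Ω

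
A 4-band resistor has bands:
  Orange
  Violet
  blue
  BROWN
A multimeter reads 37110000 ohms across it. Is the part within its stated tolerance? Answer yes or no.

yes

Orange → 3 (first significant figure)
Violet → 7 (second significant figure)
Blue → ×10^6 multiplier
Brown → ±1% tolerance
37 × 1000000 = 37000000 Ω
Allowed range: 36630000 Ω to 37370000 Ω.
37110000 ohms lies inside that range.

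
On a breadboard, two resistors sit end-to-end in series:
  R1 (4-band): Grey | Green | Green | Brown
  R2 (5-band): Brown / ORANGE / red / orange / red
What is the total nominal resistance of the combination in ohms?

R1: grey, green → 85; green ×10^5 → 8500000 Ω.
R2: brown, orange, red → 132; orange ×10^3 → 132000 Ω.
Series: 8500000 + 132000 = 8632000 Ω.

8632000 Ω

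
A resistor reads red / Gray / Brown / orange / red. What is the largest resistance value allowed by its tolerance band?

286620 Ω

Red → 2 (first significant figure)
Grey → 8 (second significant figure)
Brown → 1 (third significant figure)
Orange → ×10^3 multiplier
Red → ±2% tolerance
281 × 1000 = 281000 Ω
Largest = 281000 × (1 + 2/100) = 286620 Ω.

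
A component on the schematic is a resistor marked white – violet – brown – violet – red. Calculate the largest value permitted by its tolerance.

White → 9 (first significant figure)
Violet → 7 (second significant figure)
Brown → 1 (third significant figure)
Violet → ×10^7 multiplier
Red → ±2% tolerance
971 × 10000000 = 9710000000 Ω
Largest = 9710000000 × (1 + 2/100) = 9904200000 Ω.

9904200000 Ω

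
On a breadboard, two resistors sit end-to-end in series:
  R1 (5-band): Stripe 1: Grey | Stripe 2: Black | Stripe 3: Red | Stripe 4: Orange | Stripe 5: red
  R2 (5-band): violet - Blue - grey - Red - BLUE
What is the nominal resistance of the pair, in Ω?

R1: grey, black, red → 802; orange ×10^3 → 802000 Ω.
R2: violet, blue, grey → 768; red ×10^2 → 76800 Ω.
Series: 802000 + 76800 = 878800 Ω.

878800 Ω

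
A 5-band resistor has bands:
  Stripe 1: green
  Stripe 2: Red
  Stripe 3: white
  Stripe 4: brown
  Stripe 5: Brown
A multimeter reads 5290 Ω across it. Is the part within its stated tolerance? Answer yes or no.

yes

Green → 5 (first significant figure)
Red → 2 (second significant figure)
White → 9 (third significant figure)
Brown → ×10 multiplier
Brown → ±1% tolerance
529 × 10 = 5290 Ω
Allowed range: 5237.1 Ω to 5342.9 Ω.
5290 Ω lies inside that range.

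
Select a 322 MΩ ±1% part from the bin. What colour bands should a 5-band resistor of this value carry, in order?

orange, red, red, blue, brown

322000000 Ω = 322 × 10^6.
3 → orange
2 → red
2 → red
Multiplier 10^6 → blue.
±1% tolerance → brown.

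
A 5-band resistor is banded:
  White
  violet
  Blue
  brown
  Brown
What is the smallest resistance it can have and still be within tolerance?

White → 9 (first significant figure)
Violet → 7 (second significant figure)
Blue → 6 (third significant figure)
Brown → ×10 multiplier
Brown → ±1% tolerance
976 × 10 = 9760 Ω
Smallest = 9760 × (1 − 1/100) = 9662.4 Ω.

9662.4 Ω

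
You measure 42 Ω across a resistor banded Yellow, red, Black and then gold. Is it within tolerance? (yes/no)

yes

Yellow → 4 (first significant figure)
Red → 2 (second significant figure)
Black → ×1 multiplier
Gold → ±5% tolerance
42 × 1 = 42 Ω
Allowed range: 39.9 Ω to 44.1 Ω.
42 Ω lies inside that range.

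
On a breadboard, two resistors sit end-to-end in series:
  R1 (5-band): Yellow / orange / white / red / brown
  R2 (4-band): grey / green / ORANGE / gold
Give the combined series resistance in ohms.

128900 Ω

R1: yellow, orange, white → 439; red ×10^2 → 43900 Ω.
R2: grey, green → 85; orange ×10^3 → 85000 Ω.
Series: 43900 + 85000 = 128900 Ω.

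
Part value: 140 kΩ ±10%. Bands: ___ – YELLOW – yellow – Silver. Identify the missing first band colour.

140000 Ω = 14 × 10^4.
The first band gives digit 1 of the significand, and 1 is brown.

brown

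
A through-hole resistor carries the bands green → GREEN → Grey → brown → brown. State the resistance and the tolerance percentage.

5580 Ω ±1%

Green → 5 (first significant figure)
Green → 5 (second significant figure)
Grey → 8 (third significant figure)
Brown → ×10 multiplier
Brown → ±1% tolerance
558 × 10 = 5580 Ω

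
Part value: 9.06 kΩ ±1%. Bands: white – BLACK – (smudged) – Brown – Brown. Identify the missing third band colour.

9060 Ω = 906 × 10^1.
The third band gives digit 6 of the significand, and 6 is blue.

blue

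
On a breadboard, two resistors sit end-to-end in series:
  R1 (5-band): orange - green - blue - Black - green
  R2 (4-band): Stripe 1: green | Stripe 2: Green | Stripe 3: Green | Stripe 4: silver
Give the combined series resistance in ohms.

5500356 Ω

R1: orange, green, blue → 356; black ×1 → 356 Ω.
R2: green, green → 55; green ×10^5 → 5500000 Ω.
Series: 356 + 5500000 = 5500356 Ω.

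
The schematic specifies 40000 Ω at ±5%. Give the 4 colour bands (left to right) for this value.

40000 Ω = 40 × 10^3.
4 → yellow
0 → black
Multiplier 10^3 → orange.
±5% tolerance → gold.

yellow, black, orange, gold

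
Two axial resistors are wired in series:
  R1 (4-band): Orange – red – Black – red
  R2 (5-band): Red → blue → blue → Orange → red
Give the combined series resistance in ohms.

266032 Ω

R1: orange, red → 32; black ×1 → 32 Ω.
R2: red, blue, blue → 266; orange ×10^3 → 266000 Ω.
Series: 32 + 266000 = 266032 Ω.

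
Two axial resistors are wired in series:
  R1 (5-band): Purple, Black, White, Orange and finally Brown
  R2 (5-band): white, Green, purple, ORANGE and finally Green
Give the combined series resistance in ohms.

R1: violet, black, white → 709; orange ×10^3 → 709000 Ω.
R2: white, green, violet → 957; orange ×10^3 → 957000 Ω.
Series: 709000 + 957000 = 1666000 Ω.

1666000 Ω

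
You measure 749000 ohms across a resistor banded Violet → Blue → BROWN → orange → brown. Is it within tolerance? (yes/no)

no

Violet → 7 (first significant figure)
Blue → 6 (second significant figure)
Brown → 1 (third significant figure)
Orange → ×10^3 multiplier
Brown → ±1% tolerance
761 × 1000 = 761000 Ω
Allowed range: 753390 Ω to 768610 Ω.
749000 ohms lies outside that range.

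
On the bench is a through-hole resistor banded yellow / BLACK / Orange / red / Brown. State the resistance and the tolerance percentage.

Yellow → 4 (first significant figure)
Black → 0 (second significant figure)
Orange → 3 (third significant figure)
Red → ×10^2 multiplier
Brown → ±1% tolerance
403 × 100 = 40300 Ω

40300 Ω ±1%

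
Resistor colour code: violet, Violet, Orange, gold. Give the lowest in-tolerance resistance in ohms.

73150 Ω

Violet → 7 (first significant figure)
Violet → 7 (second significant figure)
Orange → ×10^3 multiplier
Gold → ±5% tolerance
77 × 1000 = 77000 Ω
Lowest = 77000 × (1 − 5/100) = 73150 Ω.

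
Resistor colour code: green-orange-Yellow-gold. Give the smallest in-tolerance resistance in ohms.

503500 Ω

Green → 5 (first significant figure)
Orange → 3 (second significant figure)
Yellow → ×10^4 multiplier
Gold → ±5% tolerance
53 × 10000 = 530000 Ω
Smallest = 530000 × (1 − 5/100) = 503500 Ω.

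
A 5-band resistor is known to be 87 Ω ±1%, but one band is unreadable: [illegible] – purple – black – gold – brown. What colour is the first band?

grey

87 Ω = 870 × 10^-1.
The first band gives digit 8 of the significand, and 8 is grey.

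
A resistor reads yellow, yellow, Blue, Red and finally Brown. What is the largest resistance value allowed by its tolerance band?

45046 Ω

Yellow → 4 (first significant figure)
Yellow → 4 (second significant figure)
Blue → 6 (third significant figure)
Red → ×10^2 multiplier
Brown → ±1% tolerance
446 × 100 = 44600 Ω
Largest = 44600 × (1 + 1/100) = 45046 Ω.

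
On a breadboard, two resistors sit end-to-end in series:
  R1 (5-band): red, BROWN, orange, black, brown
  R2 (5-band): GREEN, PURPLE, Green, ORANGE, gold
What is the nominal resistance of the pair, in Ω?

R1: red, brown, orange → 213; black ×1 → 213 Ω.
R2: green, violet, green → 575; orange ×10^3 → 575000 Ω.
Series: 213 + 575000 = 575213 Ω.

575213 Ω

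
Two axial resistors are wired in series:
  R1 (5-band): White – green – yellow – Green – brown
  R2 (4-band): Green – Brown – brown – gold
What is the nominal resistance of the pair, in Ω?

95400510 Ω

R1: white, green, yellow → 954; green ×10^5 → 95400000 Ω.
R2: green, brown → 51; brown ×10 → 510 Ω.
Series: 95400000 + 510 = 95400510 Ω.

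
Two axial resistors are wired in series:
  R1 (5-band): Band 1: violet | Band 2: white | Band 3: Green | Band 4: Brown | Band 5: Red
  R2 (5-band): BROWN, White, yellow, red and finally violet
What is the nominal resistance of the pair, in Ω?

27350 Ω

R1: violet, white, green → 795; brown ×10 → 7950 Ω.
R2: brown, white, yellow → 194; red ×10^2 → 19400 Ω.
Series: 7950 + 19400 = 27350 Ω.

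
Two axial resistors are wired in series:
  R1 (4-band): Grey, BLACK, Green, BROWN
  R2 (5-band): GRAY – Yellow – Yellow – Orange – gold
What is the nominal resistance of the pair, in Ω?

8844000 Ω

R1: grey, black → 80; green ×10^5 → 8000000 Ω.
R2: grey, yellow, yellow → 844; orange ×10^3 → 844000 Ω.
Series: 8000000 + 844000 = 8844000 Ω.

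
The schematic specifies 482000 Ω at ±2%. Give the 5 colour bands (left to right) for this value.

482000 Ω = 482 × 10^3.
4 → yellow
8 → grey
2 → red
Multiplier 10^3 → orange.
±2% tolerance → red.

yellow, grey, red, orange, red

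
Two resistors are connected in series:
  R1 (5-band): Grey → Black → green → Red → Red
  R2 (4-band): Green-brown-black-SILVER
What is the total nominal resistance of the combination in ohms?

R1: grey, black, green → 805; red ×10^2 → 80500 Ω.
R2: green, brown → 51; black ×1 → 51 Ω.
Series: 80500 + 51 = 80551 Ω.

80551 Ω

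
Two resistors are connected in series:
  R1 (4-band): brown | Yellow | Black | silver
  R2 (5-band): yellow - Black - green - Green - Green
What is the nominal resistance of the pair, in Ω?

40500014 Ω

R1: brown, yellow → 14; black ×1 → 14 Ω.
R2: yellow, black, green → 405; green ×10^5 → 40500000 Ω.
Series: 14 + 40500000 = 40500014 Ω.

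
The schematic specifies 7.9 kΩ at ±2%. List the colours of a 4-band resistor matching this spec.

violet, white, red, red

7900 Ω = 79 × 10^2.
7 → violet
9 → white
Multiplier 10^2 → red.
±2% tolerance → red.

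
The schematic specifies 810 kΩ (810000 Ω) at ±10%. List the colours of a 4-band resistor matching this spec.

grey, brown, yellow, silver

810000 Ω = 81 × 10^4.
8 → grey
1 → brown
Multiplier 10^4 → yellow.
±10% tolerance → silver.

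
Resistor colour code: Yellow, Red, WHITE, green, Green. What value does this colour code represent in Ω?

42900000 Ω

Yellow → 4 (first significant figure)
Red → 2 (second significant figure)
White → 9 (third significant figure)
Green → ×10^5 multiplier
429 × 100000 = 42900000 Ω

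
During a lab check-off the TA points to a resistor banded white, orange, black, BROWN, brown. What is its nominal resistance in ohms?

White → 9 (first significant figure)
Orange → 3 (second significant figure)
Black → 0 (third significant figure)
Brown → ×10 multiplier
930 × 10 = 9300 Ω

9300 Ω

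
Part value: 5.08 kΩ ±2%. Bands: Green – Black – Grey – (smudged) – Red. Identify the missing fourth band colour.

brown

5080 Ω = 508 × 10^1.
The fourth band is the multiplier, 10^1, which is brown.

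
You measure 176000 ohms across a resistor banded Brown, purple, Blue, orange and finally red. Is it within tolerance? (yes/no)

Brown → 1 (first significant figure)
Violet → 7 (second significant figure)
Blue → 6 (third significant figure)
Orange → ×10^3 multiplier
Red → ±2% tolerance
176 × 1000 = 176000 Ω
Allowed range: 172480 Ω to 179520 Ω.
176000 ohms lies inside that range.

yes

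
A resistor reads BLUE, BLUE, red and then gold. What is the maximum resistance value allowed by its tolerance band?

6930 Ω

Blue → 6 (first significant figure)
Blue → 6 (second significant figure)
Red → ×10^2 multiplier
Gold → ±5% tolerance
66 × 100 = 6600 Ω
Maximum = 6600 × (1 + 5/100) = 6930 Ω.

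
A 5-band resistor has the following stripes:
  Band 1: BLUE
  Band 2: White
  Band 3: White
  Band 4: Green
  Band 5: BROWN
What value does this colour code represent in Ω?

69900000 Ω

Blue → 6 (first significant figure)
White → 9 (second significant figure)
White → 9 (third significant figure)
Green → ×10^5 multiplier
699 × 100000 = 69900000 Ω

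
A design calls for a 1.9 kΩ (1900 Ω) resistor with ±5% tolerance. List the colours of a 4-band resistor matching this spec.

brown, white, red, gold

1900 Ω = 19 × 10^2.
1 → brown
9 → white
Multiplier 10^2 → red.
±5% tolerance → gold.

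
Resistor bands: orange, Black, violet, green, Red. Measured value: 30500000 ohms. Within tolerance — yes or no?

yes

Orange → 3 (first significant figure)
Black → 0 (second significant figure)
Violet → 7 (third significant figure)
Green → ×10^5 multiplier
Red → ±2% tolerance
307 × 100000 = 30700000 Ω
Allowed range: 30086000 Ω to 31314000 Ω.
30500000 ohms lies inside that range.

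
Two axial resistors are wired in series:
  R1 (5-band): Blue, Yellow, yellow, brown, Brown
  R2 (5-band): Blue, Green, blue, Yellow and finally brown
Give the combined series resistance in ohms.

R1: blue, yellow, yellow → 644; brown ×10 → 6440 Ω.
R2: blue, green, blue → 656; yellow ×10^4 → 6560000 Ω.
Series: 6440 + 6560000 = 6566440 Ω.

6566440 Ω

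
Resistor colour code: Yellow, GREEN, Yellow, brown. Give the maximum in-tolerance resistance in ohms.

454500 Ω

Yellow → 4 (first significant figure)
Green → 5 (second significant figure)
Yellow → ×10^4 multiplier
Brown → ±1% tolerance
45 × 10000 = 450000 Ω
Maximum = 450000 × (1 + 1/100) = 454500 Ω.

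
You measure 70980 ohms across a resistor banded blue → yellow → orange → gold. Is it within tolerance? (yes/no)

no

Blue → 6 (first significant figure)
Yellow → 4 (second significant figure)
Orange → ×10^3 multiplier
Gold → ±5% tolerance
64 × 1000 = 64000 Ω
Allowed range: 60800 Ω to 67200 Ω.
70980 ohms lies outside that range.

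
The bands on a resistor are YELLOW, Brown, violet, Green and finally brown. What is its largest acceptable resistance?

Yellow → 4 (first significant figure)
Brown → 1 (second significant figure)
Violet → 7 (third significant figure)
Green → ×10^5 multiplier
Brown → ±1% tolerance
417 × 100000 = 41700000 Ω
Largest = 41700000 × (1 + 1/100) = 42117000 Ω.

42117000 Ω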